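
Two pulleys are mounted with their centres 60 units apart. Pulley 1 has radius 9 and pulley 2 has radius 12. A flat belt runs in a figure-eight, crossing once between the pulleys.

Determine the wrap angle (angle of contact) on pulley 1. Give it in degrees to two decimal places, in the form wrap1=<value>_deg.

wrap1=220.97_deg

crossed belt: β = asin((r1+r2)/C) = asin(21/60) = 20.4873°
wrap1 = wrap2 = π + 2β = 220.9746°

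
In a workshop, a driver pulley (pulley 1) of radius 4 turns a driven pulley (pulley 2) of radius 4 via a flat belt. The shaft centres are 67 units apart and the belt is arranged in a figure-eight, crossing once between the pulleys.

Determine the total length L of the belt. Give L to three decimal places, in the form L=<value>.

crossed belt: β = asin((r1+r2)/C) = asin(8/67) = 6.8576°
wrap1 = wrap2 = π + 2β = 193.7153°
tangent length = C·cosβ = 66.5207
L = (r1+r2)·wrap + 2·C·cosβ = 8·3.3810 + 2·66.5207 = 160.0891

L=160.089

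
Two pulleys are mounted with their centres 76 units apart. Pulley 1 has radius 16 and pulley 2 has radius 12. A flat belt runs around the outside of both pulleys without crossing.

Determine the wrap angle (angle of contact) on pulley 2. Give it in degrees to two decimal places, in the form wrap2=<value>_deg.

open belt: β = asin((r2−r1)/C) = asin(-4/76) = -3.0170°
wrap1 = π − 2β = 186.0339°
wrap2 = π + 2β = 173.9661°

wrap2=173.97_deg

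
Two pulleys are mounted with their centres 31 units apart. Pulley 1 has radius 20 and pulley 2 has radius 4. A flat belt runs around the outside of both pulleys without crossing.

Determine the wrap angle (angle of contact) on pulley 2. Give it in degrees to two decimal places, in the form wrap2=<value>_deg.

wrap2=117.85_deg

open belt: β = asin((r2−r1)/C) = asin(-16/31) = -31.0730°
wrap1 = π − 2β = 242.1459°
wrap2 = π + 2β = 117.8541°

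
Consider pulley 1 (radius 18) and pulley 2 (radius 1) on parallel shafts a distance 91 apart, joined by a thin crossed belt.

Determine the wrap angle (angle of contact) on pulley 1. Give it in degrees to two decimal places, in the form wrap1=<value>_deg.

wrap1=204.10_deg

crossed belt: β = asin((r1+r2)/C) = asin(19/91) = 12.0515°
wrap1 = wrap2 = π + 2β = 204.1030°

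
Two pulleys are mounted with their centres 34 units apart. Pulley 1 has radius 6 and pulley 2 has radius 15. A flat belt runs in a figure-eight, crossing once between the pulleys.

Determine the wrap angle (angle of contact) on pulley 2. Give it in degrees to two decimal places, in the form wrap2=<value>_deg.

crossed belt: β = asin((r1+r2)/C) = asin(21/34) = 38.1445°
wrap1 = wrap2 = π + 2β = 256.2890°

wrap2=256.29_deg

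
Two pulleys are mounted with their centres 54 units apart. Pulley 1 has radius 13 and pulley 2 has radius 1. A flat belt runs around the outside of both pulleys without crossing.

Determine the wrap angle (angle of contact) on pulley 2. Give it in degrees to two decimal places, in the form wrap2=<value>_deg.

wrap2=154.32_deg

open belt: β = asin((r2−r1)/C) = asin(-12/54) = -12.8396°
wrap1 = π − 2β = 205.6792°
wrap2 = π + 2β = 154.3208°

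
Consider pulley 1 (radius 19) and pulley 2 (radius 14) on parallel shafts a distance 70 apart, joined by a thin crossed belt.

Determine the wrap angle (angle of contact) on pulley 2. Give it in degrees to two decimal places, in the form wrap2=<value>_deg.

wrap2=236.25_deg

crossed belt: β = asin((r1+r2)/C) = asin(33/70) = 28.1271°
wrap1 = wrap2 = π + 2β = 236.2541°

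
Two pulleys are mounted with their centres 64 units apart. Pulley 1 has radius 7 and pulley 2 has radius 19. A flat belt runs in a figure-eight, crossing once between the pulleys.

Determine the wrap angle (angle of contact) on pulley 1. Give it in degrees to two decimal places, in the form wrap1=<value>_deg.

wrap1=227.94_deg

crossed belt: β = asin((r1+r2)/C) = asin(26/64) = 23.9695°
wrap1 = wrap2 = π + 2β = 227.9390°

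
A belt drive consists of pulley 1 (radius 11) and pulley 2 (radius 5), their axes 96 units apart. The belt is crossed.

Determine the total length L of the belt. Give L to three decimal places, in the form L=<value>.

L=244.938

crossed belt: β = asin((r1+r2)/C) = asin(16/96) = 9.5941°
wrap1 = wrap2 = π + 2β = 199.1881°
tangent length = C·cosβ = 94.6573
L = (r1+r2)·wrap + 2·C·cosβ = 16·3.4765 + 2·94.6573 = 244.9384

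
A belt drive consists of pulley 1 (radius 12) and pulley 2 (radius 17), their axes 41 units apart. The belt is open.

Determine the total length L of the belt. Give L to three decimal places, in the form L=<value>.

open belt: β = asin((r2−r1)/C) = asin(5/41) = 7.0047°
wrap1 = π − 2β = 165.9905°
wrap2 = π + 2β = 194.0095°
tangent length = C·cosβ = 40.6940
L = r1·wrap1 + r2·wrap2 + 2·C·cosβ = 12·2.8971 + 17·3.3861 + 2·40.6940 = 173.7167

L=173.717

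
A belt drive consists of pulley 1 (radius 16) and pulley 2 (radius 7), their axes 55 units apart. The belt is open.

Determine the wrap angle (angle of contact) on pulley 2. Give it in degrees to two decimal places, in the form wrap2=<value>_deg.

open belt: β = asin((r2−r1)/C) = asin(-9/55) = -9.4180°
wrap1 = π − 2β = 198.8361°
wrap2 = π + 2β = 161.1639°

wrap2=161.16_deg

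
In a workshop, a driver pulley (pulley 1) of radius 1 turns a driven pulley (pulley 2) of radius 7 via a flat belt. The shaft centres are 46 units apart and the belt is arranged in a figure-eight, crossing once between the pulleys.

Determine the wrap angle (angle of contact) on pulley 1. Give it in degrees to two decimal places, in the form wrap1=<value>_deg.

wrap1=200.03_deg

crossed belt: β = asin((r1+r2)/C) = asin(8/46) = 10.0154°
wrap1 = wrap2 = π + 2β = 200.0308°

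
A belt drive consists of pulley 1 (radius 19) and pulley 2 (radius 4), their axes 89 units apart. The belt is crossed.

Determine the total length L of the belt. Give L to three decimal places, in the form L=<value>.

crossed belt: β = asin((r1+r2)/C) = asin(23/89) = 14.9767°
wrap1 = wrap2 = π + 2β = 209.9535°
tangent length = C·cosβ = 85.9767
L = (r1+r2)·wrap + 2·C·cosβ = 23·3.6644 + 2·85.9767 = 256.2342

L=256.234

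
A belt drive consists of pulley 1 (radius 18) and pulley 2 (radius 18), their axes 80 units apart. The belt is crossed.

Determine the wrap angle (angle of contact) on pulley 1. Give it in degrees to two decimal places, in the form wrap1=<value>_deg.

wrap1=233.49_deg

crossed belt: β = asin((r1+r2)/C) = asin(36/80) = 26.7437°
wrap1 = wrap2 = π + 2β = 233.4874°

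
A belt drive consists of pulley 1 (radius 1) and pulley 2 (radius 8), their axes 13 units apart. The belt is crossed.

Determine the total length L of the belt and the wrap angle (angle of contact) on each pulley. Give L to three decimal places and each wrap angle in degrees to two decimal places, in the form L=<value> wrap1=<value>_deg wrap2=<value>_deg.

L=60.800 wrap1=267.63_deg wrap2=267.63_deg

crossed belt: β = asin((r1+r2)/C) = asin(9/13) = 43.8131°
wrap1 = wrap2 = π + 2β = 267.6261°
tangent length = C·cosβ = 9.3808
L = (r1+r2)·wrap + 2·C·cosβ = 9·4.6710 + 2·9.3808 = 60.8003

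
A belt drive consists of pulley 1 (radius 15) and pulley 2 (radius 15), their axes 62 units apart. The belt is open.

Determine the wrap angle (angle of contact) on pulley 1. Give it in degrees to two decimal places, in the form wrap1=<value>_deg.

wrap1=180.00_deg

open belt: β = asin((r2−r1)/C) = asin(0/62) = 0.0000°
wrap1 = π − 2β = 180.0000°
wrap2 = π + 2β = 180.0000°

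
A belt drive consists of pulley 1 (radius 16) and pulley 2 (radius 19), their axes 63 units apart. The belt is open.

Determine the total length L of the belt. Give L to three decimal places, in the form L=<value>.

open belt: β = asin((r2−r1)/C) = asin(3/63) = 2.7294°
wrap1 = π − 2β = 174.5412°
wrap2 = π + 2β = 185.4588°
tangent length = C·cosβ = 62.9285
L = r1·wrap1 + r2·wrap2 + 2·C·cosβ = 16·3.0463 + 19·3.2369 + 2·62.9285 = 236.0986

L=236.099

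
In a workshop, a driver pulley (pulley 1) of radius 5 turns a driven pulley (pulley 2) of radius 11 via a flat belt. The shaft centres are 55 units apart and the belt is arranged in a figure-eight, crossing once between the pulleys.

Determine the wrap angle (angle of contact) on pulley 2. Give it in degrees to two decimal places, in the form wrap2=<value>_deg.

wrap2=213.82_deg

crossed belt: β = asin((r1+r2)/C) = asin(16/55) = 16.9124°
wrap1 = wrap2 = π + 2β = 213.8248°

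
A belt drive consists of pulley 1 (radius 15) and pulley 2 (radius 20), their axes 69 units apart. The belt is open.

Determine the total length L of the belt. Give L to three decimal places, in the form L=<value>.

L=248.318

open belt: β = asin((r2−r1)/C) = asin(5/69) = 4.1555°
wrap1 = π − 2β = 171.6890°
wrap2 = π + 2β = 188.3110°
tangent length = C·cosβ = 68.8186
L = r1·wrap1 + r2·wrap2 + 2·C·cosβ = 15·2.9965 + 20·3.2866 + 2·68.8186 = 248.3182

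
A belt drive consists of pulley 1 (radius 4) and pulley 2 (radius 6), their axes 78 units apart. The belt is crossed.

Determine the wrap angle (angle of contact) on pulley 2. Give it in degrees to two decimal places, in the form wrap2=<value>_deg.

wrap2=194.73_deg

crossed belt: β = asin((r1+r2)/C) = asin(10/78) = 7.3659°
wrap1 = wrap2 = π + 2β = 194.7318°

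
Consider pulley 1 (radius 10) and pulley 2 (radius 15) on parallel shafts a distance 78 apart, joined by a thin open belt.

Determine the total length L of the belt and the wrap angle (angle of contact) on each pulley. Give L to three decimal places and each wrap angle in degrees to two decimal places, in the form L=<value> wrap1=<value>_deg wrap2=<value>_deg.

L=234.860 wrap1=172.65_deg wrap2=187.35_deg

open belt: β = asin((r2−r1)/C) = asin(5/78) = 3.6753°
wrap1 = π − 2β = 172.6493°
wrap2 = π + 2β = 187.3507°
tangent length = C·cosβ = 77.8396
L = r1·wrap1 + r2·wrap2 + 2·C·cosβ = 10·3.0133 + 15·3.2699 + 2·77.8396 = 234.8604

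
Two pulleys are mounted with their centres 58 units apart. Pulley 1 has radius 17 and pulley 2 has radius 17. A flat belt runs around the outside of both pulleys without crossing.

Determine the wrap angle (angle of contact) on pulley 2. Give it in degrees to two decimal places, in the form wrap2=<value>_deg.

wrap2=180.00_deg

open belt: β = asin((r2−r1)/C) = asin(0/58) = 0.0000°
wrap1 = π − 2β = 180.0000°
wrap2 = π + 2β = 180.0000°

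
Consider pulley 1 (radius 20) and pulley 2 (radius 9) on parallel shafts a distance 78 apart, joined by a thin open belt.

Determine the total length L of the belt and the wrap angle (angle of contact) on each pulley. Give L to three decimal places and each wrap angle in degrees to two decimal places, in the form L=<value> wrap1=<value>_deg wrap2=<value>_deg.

L=248.660 wrap1=196.21_deg wrap2=163.79_deg

open belt: β = asin((r2−r1)/C) = asin(-11/78) = -8.1072°
wrap1 = π − 2β = 196.2144°
wrap2 = π + 2β = 163.7856°
tangent length = C·cosβ = 77.2205
L = r1·wrap1 + r2·wrap2 + 2·C·cosβ = 20·3.4246 + 9·2.8586 + 2·77.2205 = 248.6601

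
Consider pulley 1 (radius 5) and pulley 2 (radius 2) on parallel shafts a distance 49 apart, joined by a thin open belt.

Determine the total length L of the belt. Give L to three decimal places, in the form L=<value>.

open belt: β = asin((r2−r1)/C) = asin(-3/49) = -3.5101°
wrap1 = π − 2β = 187.0202°
wrap2 = π + 2β = 172.9798°
tangent length = C·cosβ = 48.9081
L = r1·wrap1 + r2·wrap2 + 2·C·cosβ = 5·3.2641 + 2·3.0191 + 2·48.9081 = 120.1749

L=120.175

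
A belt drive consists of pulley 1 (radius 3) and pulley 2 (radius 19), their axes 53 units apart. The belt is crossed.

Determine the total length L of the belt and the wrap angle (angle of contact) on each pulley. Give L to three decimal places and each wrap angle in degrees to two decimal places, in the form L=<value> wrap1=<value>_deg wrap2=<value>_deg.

crossed belt: β = asin((r1+r2)/C) = asin(22/53) = 24.5253°
wrap1 = wrap2 = π + 2β = 229.0505°
tangent length = C·cosβ = 48.2183
L = (r1+r2)·wrap + 2·C·cosβ = 22·3.9977 + 2·48.2183 = 184.3856

L=184.386 wrap1=229.05_deg wrap2=229.05_deg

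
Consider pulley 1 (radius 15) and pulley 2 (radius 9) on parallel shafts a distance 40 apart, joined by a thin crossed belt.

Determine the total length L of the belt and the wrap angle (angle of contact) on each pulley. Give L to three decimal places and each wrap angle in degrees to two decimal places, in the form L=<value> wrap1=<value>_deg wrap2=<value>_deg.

L=170.286 wrap1=253.74_deg wrap2=253.74_deg

crossed belt: β = asin((r1+r2)/C) = asin(24/40) = 36.8699°
wrap1 = wrap2 = π + 2β = 253.7398°
tangent length = C·cosβ = 32.0000
L = (r1+r2)·wrap + 2·C·cosβ = 24·4.4286 + 2·32.0000 = 170.2863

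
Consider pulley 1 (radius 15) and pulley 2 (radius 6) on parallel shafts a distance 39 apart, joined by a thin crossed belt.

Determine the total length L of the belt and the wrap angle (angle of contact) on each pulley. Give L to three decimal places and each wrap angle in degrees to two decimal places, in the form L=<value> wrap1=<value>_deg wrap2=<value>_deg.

crossed belt: β = asin((r1+r2)/C) = asin(21/39) = 32.5790°
wrap1 = wrap2 = π + 2β = 245.1579°
tangent length = C·cosβ = 32.8634
L = (r1+r2)·wrap + 2·C·cosβ = 21·4.2788 + 2·32.8634 = 155.5818

L=155.582 wrap1=245.16_deg wrap2=245.16_deg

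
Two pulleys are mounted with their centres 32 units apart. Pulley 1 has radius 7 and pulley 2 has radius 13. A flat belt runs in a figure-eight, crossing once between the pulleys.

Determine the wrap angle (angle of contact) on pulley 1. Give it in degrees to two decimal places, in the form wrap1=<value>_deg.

crossed belt: β = asin((r1+r2)/C) = asin(20/32) = 38.6822°
wrap1 = wrap2 = π + 2β = 257.3644°

wrap1=257.36_deg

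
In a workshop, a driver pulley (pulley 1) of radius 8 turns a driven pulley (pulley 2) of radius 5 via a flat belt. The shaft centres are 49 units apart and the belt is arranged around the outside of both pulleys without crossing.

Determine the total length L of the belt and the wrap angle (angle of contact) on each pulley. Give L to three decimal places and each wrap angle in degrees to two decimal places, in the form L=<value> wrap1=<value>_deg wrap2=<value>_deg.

L=139.024 wrap1=187.02_deg wrap2=172.98_deg

open belt: β = asin((r2−r1)/C) = asin(-3/49) = -3.5101°
wrap1 = π − 2β = 187.0202°
wrap2 = π + 2β = 172.9798°
tangent length = C·cosβ = 48.9081
L = r1·wrap1 + r2·wrap2 + 2·C·cosβ = 8·3.2641 + 5·3.0191 + 2·48.9081 = 139.0244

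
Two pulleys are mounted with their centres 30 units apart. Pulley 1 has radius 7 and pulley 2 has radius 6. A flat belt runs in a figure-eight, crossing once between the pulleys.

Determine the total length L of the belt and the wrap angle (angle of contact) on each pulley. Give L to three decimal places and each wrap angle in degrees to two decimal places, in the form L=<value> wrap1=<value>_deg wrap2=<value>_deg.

L=106.568 wrap1=231.36_deg wrap2=231.36_deg

crossed belt: β = asin((r1+r2)/C) = asin(13/30) = 25.6793°
wrap1 = wrap2 = π + 2β = 231.3586°
tangent length = C·cosβ = 27.0370
L = (r1+r2)·wrap + 2·C·cosβ = 13·4.0380 + 2·27.0370 = 106.5676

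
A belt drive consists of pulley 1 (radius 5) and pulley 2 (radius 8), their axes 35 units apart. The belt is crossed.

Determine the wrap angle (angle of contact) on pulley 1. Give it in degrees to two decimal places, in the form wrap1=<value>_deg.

wrap1=223.61_deg

crossed belt: β = asin((r1+r2)/C) = asin(13/35) = 21.8037°
wrap1 = wrap2 = π + 2β = 223.6075°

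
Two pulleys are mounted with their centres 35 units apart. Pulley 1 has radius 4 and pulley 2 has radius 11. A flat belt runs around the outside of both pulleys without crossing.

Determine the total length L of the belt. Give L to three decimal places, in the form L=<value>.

L=118.529

open belt: β = asin((r2−r1)/C) = asin(7/35) = 11.5370°
wrap1 = π − 2β = 156.9261°
wrap2 = π + 2β = 203.0739°
tangent length = C·cosβ = 34.2929
L = r1·wrap1 + r2·wrap2 + 2·C·cosβ = 4·2.7389 + 11·3.5443 + 2·34.2929 = 118.5286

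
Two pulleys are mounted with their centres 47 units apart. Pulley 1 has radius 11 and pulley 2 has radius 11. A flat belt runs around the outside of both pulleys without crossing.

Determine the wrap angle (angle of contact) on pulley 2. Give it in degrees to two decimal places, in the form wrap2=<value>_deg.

wrap2=180.00_deg

open belt: β = asin((r2−r1)/C) = asin(0/47) = 0.0000°
wrap1 = π − 2β = 180.0000°
wrap2 = π + 2β = 180.0000°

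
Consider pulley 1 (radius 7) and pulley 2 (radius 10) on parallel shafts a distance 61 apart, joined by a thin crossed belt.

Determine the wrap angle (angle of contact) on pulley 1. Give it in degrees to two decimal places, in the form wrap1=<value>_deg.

wrap1=212.36_deg

crossed belt: β = asin((r1+r2)/C) = asin(17/61) = 16.1819°
wrap1 = wrap2 = π + 2β = 212.3639°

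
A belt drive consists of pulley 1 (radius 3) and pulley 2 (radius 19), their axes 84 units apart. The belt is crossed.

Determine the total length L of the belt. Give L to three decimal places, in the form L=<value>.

crossed belt: β = asin((r1+r2)/C) = asin(22/84) = 15.1831°
wrap1 = wrap2 = π + 2β = 210.3662°
tangent length = C·cosβ = 81.0679
L = (r1+r2)·wrap + 2·C·cosβ = 22·3.6716 + 2·81.0679 = 242.9106

L=242.911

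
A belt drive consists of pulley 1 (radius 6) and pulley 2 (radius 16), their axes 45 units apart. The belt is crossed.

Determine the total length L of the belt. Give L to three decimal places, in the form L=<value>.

L=170.102

crossed belt: β = asin((r1+r2)/C) = asin(22/45) = 29.2676°
wrap1 = wrap2 = π + 2β = 238.5352°
tangent length = C·cosβ = 39.2556
L = (r1+r2)·wrap + 2·C·cosβ = 22·4.1632 + 2·39.2556 = 170.1021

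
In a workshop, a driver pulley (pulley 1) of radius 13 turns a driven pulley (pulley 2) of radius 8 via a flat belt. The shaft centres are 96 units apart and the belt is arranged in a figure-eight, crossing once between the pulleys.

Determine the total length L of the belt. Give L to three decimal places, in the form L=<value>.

L=262.586

crossed belt: β = asin((r1+r2)/C) = asin(21/96) = 12.6356°
wrap1 = wrap2 = π + 2β = 205.2713°
tangent length = C·cosβ = 93.6750
L = (r1+r2)·wrap + 2·C·cosβ = 21·3.5827 + 2·93.6750 = 262.5858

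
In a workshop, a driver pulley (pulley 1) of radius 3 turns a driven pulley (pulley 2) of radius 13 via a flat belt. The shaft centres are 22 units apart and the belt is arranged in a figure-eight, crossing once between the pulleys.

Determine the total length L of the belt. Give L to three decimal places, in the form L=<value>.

L=106.524

crossed belt: β = asin((r1+r2)/C) = asin(16/22) = 46.6582°
wrap1 = wrap2 = π + 2β = 273.3165°
tangent length = C·cosβ = 15.0997
L = (r1+r2)·wrap + 2·C·cosβ = 16·4.7703 + 2·15.0997 = 106.5237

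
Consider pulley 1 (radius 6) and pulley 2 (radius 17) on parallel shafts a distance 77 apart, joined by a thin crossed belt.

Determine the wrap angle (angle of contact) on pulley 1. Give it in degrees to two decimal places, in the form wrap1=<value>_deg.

wrap1=214.76_deg

crossed belt: β = asin((r1+r2)/C) = asin(23/77) = 17.3796°
wrap1 = wrap2 = π + 2β = 214.7592°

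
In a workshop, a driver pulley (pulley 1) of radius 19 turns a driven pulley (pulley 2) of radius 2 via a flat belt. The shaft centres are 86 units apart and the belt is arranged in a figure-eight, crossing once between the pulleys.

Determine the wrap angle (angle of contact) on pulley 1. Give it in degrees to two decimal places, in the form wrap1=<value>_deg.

crossed belt: β = asin((r1+r2)/C) = asin(21/86) = 14.1337°
wrap1 = wrap2 = π + 2β = 208.2675°

wrap1=208.27_deg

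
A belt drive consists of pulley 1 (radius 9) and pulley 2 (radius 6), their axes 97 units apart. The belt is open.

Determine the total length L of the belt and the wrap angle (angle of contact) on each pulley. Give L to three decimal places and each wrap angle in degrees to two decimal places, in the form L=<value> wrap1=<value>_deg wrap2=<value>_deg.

open belt: β = asin((r2−r1)/C) = asin(-3/97) = -1.7723°
wrap1 = π − 2β = 183.5446°
wrap2 = π + 2β = 176.4554°
tangent length = C·cosβ = 96.9536
L = r1·wrap1 + r2·wrap2 + 2·C·cosβ = 9·3.2035 + 6·3.0797 + 2·96.9536 = 241.2167

L=241.217 wrap1=183.54_deg wrap2=176.46_deg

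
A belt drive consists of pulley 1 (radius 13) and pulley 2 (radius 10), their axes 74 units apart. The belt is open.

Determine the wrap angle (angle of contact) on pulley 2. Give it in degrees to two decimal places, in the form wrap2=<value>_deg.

open belt: β = asin((r2−r1)/C) = asin(-3/74) = -2.3234°
wrap1 = π − 2β = 184.6469°
wrap2 = π + 2β = 175.3531°

wrap2=175.35_deg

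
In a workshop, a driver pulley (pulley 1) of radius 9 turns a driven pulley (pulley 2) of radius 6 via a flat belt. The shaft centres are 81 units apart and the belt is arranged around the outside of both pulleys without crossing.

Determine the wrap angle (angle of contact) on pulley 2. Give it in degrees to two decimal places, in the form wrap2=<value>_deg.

open belt: β = asin((r2−r1)/C) = asin(-3/81) = -2.1226°
wrap1 = π − 2β = 184.2451°
wrap2 = π + 2β = 175.7549°

wrap2=175.75_deg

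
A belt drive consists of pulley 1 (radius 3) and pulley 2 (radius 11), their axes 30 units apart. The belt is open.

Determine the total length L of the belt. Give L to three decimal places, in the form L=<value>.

open belt: β = asin((r2−r1)/C) = asin(8/30) = 15.4660°
wrap1 = π − 2β = 149.0680°
wrap2 = π + 2β = 210.9320°
tangent length = C·cosβ = 28.9137
L = r1·wrap1 + r2·wrap2 + 2·C·cosβ = 3·2.6017 + 11·3.6815 + 2·28.9137 = 106.1286

L=106.129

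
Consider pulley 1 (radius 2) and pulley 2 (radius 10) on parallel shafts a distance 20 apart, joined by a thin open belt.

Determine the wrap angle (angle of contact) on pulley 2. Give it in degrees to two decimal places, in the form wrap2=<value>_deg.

wrap2=227.16_deg

open belt: β = asin((r2−r1)/C) = asin(8/20) = 23.5782°
wrap1 = π − 2β = 132.8436°
wrap2 = π + 2β = 227.1564°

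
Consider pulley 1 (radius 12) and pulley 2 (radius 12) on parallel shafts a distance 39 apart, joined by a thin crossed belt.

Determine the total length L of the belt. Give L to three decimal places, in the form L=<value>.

crossed belt: β = asin((r1+r2)/C) = asin(24/39) = 37.9799°
wrap1 = wrap2 = π + 2β = 255.9597°
tangent length = C·cosβ = 30.7409
L = (r1+r2)·wrap + 2·C·cosβ = 24·4.4673 + 2·30.7409 = 168.6979

L=168.698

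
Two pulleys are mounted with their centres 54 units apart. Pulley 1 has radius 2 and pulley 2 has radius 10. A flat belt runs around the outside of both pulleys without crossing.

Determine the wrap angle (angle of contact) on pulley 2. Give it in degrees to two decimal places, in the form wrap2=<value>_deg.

wrap2=197.04_deg

open belt: β = asin((r2−r1)/C) = asin(8/54) = 8.5196°
wrap1 = π − 2β = 162.9608°
wrap2 = π + 2β = 197.0392°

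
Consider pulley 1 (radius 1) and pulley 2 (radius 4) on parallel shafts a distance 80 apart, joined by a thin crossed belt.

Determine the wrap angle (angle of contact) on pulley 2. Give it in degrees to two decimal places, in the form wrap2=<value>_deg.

crossed belt: β = asin((r1+r2)/C) = asin(5/80) = 3.5833°
wrap1 = wrap2 = π + 2β = 187.1666°

wrap2=187.17_deg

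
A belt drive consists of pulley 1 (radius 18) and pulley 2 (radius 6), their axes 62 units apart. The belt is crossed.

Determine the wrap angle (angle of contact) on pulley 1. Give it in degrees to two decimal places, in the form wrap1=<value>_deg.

crossed belt: β = asin((r1+r2)/C) = asin(24/62) = 22.7740°
wrap1 = wrap2 = π + 2β = 225.5479°

wrap1=225.55_deg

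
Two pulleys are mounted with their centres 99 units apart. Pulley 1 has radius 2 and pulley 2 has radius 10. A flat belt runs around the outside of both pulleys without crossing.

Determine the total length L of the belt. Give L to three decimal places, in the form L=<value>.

open belt: β = asin((r2−r1)/C) = asin(8/99) = 4.6350°
wrap1 = π − 2β = 170.7300°
wrap2 = π + 2β = 189.2700°
tangent length = C·cosβ = 98.6762
L = r1·wrap1 + r2·wrap2 + 2·C·cosβ = 2·2.9798 + 10·3.3034 + 2·98.6762 = 236.3459

L=236.346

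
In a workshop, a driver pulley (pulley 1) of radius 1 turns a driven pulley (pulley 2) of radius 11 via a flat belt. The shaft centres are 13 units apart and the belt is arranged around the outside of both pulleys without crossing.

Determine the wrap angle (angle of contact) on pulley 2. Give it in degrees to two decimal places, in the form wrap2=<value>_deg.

wrap2=280.57_deg

open belt: β = asin((r2−r1)/C) = asin(10/13) = 50.2849°
wrap1 = π − 2β = 79.4303°
wrap2 = π + 2β = 280.5697°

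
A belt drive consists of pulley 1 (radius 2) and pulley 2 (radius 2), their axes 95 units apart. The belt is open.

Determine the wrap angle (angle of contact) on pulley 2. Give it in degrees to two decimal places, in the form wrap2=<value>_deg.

open belt: β = asin((r2−r1)/C) = asin(0/95) = 0.0000°
wrap1 = π − 2β = 180.0000°
wrap2 = π + 2β = 180.0000°

wrap2=180.00_deg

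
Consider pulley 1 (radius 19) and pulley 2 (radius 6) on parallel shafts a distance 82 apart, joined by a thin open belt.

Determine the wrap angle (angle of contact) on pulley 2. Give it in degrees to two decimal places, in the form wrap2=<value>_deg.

wrap2=161.76_deg

open belt: β = asin((r2−r1)/C) = asin(-13/82) = -9.1220°
wrap1 = π − 2β = 198.2439°
wrap2 = π + 2β = 161.7561°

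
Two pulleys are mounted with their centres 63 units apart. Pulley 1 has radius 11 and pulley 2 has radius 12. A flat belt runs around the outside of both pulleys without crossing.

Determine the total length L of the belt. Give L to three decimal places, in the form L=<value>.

L=198.273

open belt: β = asin((r2−r1)/C) = asin(1/63) = 0.9095°
wrap1 = π − 2β = 178.1810°
wrap2 = π + 2β = 181.8190°
tangent length = C·cosβ = 62.9921
L = r1·wrap1 + r2·wrap2 + 2·C·cosβ = 11·3.1098 + 12·3.1733 + 2·62.9921 = 198.2725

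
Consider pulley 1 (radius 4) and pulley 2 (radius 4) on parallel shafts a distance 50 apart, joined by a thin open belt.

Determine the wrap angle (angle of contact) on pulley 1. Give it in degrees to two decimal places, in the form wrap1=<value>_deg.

open belt: β = asin((r2−r1)/C) = asin(0/50) = 0.0000°
wrap1 = π − 2β = 180.0000°
wrap2 = π + 2β = 180.0000°

wrap1=180.00_deg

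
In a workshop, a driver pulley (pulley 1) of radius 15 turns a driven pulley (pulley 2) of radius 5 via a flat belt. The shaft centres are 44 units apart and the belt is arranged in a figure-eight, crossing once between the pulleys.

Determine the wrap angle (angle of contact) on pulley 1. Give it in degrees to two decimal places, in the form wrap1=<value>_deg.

wrap1=234.07_deg

crossed belt: β = asin((r1+r2)/C) = asin(20/44) = 27.0357°
wrap1 = wrap2 = π + 2β = 234.0714°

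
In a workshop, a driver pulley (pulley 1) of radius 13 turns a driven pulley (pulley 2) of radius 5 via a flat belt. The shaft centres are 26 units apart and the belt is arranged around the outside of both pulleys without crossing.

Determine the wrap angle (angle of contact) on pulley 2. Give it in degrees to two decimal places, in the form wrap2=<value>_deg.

open belt: β = asin((r2−r1)/C) = asin(-8/26) = -17.9202°
wrap1 = π − 2β = 215.8404°
wrap2 = π + 2β = 144.1596°

wrap2=144.16_deg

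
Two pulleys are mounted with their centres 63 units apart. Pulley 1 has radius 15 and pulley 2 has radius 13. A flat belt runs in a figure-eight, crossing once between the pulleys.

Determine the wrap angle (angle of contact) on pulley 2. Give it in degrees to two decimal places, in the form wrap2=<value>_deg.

crossed belt: β = asin((r1+r2)/C) = asin(28/63) = 26.3878°
wrap1 = wrap2 = π + 2β = 232.7756°

wrap2=232.78_deg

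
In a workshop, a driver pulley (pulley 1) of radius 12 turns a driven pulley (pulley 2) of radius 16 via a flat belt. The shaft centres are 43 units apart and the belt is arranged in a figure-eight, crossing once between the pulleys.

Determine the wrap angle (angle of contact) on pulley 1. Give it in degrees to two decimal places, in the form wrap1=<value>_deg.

wrap1=261.26_deg

crossed belt: β = asin((r1+r2)/C) = asin(28/43) = 40.6293°
wrap1 = wrap2 = π + 2β = 261.2587°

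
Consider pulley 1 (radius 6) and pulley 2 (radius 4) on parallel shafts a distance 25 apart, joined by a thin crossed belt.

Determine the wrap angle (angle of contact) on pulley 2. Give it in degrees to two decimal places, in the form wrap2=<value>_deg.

crossed belt: β = asin((r1+r2)/C) = asin(10/25) = 23.5782°
wrap1 = wrap2 = π + 2β = 227.1564°

wrap2=227.16_deg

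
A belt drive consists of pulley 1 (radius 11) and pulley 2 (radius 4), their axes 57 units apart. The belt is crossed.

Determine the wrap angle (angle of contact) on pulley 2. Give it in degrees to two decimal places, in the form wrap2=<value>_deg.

crossed belt: β = asin((r1+r2)/C) = asin(15/57) = 15.2575°
wrap1 = wrap2 = π + 2β = 210.5150°

wrap2=210.52_deg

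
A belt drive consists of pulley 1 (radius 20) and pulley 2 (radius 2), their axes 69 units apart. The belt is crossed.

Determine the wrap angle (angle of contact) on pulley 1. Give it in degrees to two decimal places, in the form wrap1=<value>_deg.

crossed belt: β = asin((r1+r2)/C) = asin(22/69) = 18.5928°
wrap1 = wrap2 = π + 2β = 217.1856°

wrap1=217.19_deg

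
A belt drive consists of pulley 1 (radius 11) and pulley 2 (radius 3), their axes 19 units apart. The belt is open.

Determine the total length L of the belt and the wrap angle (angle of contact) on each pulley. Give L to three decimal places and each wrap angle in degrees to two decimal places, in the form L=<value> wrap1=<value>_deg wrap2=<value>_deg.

open belt: β = asin((r2−r1)/C) = asin(-8/19) = -24.9011°
wrap1 = π − 2β = 229.8021°
wrap2 = π + 2β = 130.1979°
tangent length = C·cosβ = 17.2337
L = r1·wrap1 + r2·wrap2 + 2·C·cosβ = 11·4.0108 + 3·2.2724 + 2·17.2337 = 85.4034

L=85.403 wrap1=229.80_deg wrap2=130.20_deg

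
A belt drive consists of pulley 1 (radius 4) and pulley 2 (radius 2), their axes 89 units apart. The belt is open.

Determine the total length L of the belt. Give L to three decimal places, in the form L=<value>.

open belt: β = asin((r2−r1)/C) = asin(-2/89) = -1.2877°
wrap1 = π − 2β = 182.5753°
wrap2 = π + 2β = 177.4247°
tangent length = C·cosβ = 88.9775
L = r1·wrap1 + r2·wrap2 + 2·C·cosβ = 4·3.1865 + 2·3.0966 + 2·88.9775 = 196.8945

L=196.895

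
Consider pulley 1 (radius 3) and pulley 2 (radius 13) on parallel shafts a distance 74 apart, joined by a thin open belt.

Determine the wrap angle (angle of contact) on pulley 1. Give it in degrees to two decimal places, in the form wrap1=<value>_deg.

wrap1=164.47_deg

open belt: β = asin((r2−r1)/C) = asin(10/74) = 7.7664°
wrap1 = π − 2β = 164.4671°
wrap2 = π + 2β = 195.5329°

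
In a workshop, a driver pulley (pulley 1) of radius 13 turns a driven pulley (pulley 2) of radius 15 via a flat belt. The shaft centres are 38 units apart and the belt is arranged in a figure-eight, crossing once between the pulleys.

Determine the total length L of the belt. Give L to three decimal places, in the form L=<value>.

L=185.735

crossed belt: β = asin((r1+r2)/C) = asin(28/38) = 47.4631°
wrap1 = wrap2 = π + 2β = 274.9262°
tangent length = C·cosβ = 25.6905
L = (r1+r2)·wrap + 2·C·cosβ = 28·4.7984 + 2·25.6905 = 185.7352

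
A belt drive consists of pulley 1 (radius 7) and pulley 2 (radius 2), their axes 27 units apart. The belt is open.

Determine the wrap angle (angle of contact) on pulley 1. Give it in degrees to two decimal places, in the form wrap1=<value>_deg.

wrap1=201.34_deg

open belt: β = asin((r2−r1)/C) = asin(-5/27) = -10.6719°
wrap1 = π − 2β = 201.3439°
wrap2 = π + 2β = 158.6561°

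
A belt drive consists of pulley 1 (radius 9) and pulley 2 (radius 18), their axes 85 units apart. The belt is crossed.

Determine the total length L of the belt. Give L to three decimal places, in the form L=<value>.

crossed belt: β = asin((r1+r2)/C) = asin(27/85) = 18.5207°
wrap1 = wrap2 = π + 2β = 217.0414°
tangent length = C·cosβ = 80.5978
L = (r1+r2)·wrap + 2·C·cosβ = 27·3.7881 + 2·80.5978 = 263.4739

L=263.474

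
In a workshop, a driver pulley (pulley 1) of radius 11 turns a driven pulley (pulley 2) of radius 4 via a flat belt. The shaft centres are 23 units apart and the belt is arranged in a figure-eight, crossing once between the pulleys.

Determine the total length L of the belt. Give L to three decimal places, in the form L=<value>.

crossed belt: β = asin((r1+r2)/C) = asin(15/23) = 40.7057°
wrap1 = wrap2 = π + 2β = 261.4114°
tangent length = C·cosβ = 17.4356
L = (r1+r2)·wrap + 2·C·cosβ = 15·4.5625 + 2·17.4356 = 103.3085

L=103.309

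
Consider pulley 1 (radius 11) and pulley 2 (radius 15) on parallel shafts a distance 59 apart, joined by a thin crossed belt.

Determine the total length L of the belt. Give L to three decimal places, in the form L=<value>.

crossed belt: β = asin((r1+r2)/C) = asin(26/59) = 26.1471°
wrap1 = wrap2 = π + 2β = 232.2943°
tangent length = C·cosβ = 52.9623
L = (r1+r2)·wrap + 2·C·cosβ = 26·4.0543 + 2·52.9623 = 211.3363

L=211.336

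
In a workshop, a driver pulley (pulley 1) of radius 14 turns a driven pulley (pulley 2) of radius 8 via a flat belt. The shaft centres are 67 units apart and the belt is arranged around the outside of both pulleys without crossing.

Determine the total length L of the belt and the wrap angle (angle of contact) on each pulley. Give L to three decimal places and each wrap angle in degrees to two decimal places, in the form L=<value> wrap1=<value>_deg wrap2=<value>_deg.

L=203.653 wrap1=190.28_deg wrap2=169.72_deg

open belt: β = asin((r2−r1)/C) = asin(-6/67) = -5.1378°
wrap1 = π − 2β = 190.2757°
wrap2 = π + 2β = 169.7243°
tangent length = C·cosβ = 66.7308
L = r1·wrap1 + r2·wrap2 + 2·C·cosβ = 14·3.3209 + 8·2.9622 + 2·66.7308 = 203.6527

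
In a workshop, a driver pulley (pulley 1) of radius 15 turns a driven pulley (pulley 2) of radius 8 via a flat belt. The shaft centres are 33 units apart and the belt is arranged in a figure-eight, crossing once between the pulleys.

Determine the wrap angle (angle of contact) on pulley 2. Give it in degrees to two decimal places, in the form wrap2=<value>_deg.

wrap2=268.37_deg

crossed belt: β = asin((r1+r2)/C) = asin(23/33) = 44.1844°
wrap1 = wrap2 = π + 2β = 268.3688°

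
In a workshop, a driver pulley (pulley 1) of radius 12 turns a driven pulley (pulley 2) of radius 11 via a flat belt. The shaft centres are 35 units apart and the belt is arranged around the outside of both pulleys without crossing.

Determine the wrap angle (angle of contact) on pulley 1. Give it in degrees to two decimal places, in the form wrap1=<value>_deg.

open belt: β = asin((r2−r1)/C) = asin(-1/35) = -1.6372°
wrap1 = π − 2β = 183.2745°
wrap2 = π + 2β = 176.7255°

wrap1=183.27_deg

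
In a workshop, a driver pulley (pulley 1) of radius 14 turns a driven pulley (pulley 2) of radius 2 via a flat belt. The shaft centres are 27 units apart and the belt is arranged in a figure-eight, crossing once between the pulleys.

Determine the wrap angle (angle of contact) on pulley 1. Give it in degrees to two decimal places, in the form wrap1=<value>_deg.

wrap1=252.68_deg

crossed belt: β = asin((r1+r2)/C) = asin(16/27) = 36.3412°
wrap1 = wrap2 = π + 2β = 252.6824°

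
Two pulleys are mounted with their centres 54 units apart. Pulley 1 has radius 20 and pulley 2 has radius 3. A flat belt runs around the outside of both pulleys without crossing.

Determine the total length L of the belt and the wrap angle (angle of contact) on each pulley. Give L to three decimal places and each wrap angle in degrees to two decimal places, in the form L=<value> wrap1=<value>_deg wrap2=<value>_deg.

open belt: β = asin((r2−r1)/C) = asin(-17/54) = -18.3496°
wrap1 = π − 2β = 216.6993°
wrap2 = π + 2β = 143.3007°
tangent length = C·cosβ = 51.2543
L = r1·wrap1 + r2·wrap2 + 2·C·cosβ = 20·3.7821 + 3·2.5011 + 2·51.2543 = 185.6541

L=185.654 wrap1=216.70_deg wrap2=143.30_deg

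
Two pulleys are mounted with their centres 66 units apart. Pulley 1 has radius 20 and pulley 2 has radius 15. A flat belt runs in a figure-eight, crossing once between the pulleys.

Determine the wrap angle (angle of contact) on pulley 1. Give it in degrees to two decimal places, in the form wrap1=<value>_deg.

wrap1=244.05_deg

crossed belt: β = asin((r1+r2)/C) = asin(35/66) = 32.0259°
wrap1 = wrap2 = π + 2β = 244.0519°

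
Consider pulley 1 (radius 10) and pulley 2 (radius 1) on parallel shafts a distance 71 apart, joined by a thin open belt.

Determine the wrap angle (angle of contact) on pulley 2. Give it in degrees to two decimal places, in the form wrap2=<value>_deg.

open belt: β = asin((r2−r1)/C) = asin(-9/71) = -7.2824°
wrap1 = π − 2β = 194.5649°
wrap2 = π + 2β = 165.4351°

wrap2=165.44_deg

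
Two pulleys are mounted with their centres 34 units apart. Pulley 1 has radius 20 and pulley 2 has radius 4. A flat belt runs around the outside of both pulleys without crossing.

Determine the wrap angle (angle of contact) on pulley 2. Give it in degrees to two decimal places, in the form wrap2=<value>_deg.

wrap2=123.86_deg

open belt: β = asin((r2−r1)/C) = asin(-16/34) = -28.0725°
wrap1 = π − 2β = 236.1450°
wrap2 = π + 2β = 123.8550°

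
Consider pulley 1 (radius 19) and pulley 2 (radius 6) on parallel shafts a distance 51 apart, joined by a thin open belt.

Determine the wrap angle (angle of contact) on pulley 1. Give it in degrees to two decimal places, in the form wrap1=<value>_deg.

wrap1=209.54_deg

open belt: β = asin((r2−r1)/C) = asin(-13/51) = -14.7678°
wrap1 = π − 2β = 209.5356°
wrap2 = π + 2β = 150.4644°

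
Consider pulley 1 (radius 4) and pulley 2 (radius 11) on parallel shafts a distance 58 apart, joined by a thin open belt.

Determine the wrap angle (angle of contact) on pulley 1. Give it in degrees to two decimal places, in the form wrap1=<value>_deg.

wrap1=166.14_deg

open belt: β = asin((r2−r1)/C) = asin(7/58) = 6.9319°
wrap1 = π − 2β = 166.1362°
wrap2 = π + 2β = 193.8638°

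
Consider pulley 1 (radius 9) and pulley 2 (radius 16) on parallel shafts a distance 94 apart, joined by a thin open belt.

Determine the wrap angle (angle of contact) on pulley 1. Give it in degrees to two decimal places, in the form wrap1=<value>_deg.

wrap1=171.46_deg

open belt: β = asin((r2−r1)/C) = asin(7/94) = 4.2707°
wrap1 = π − 2β = 171.4587°
wrap2 = π + 2β = 188.5413°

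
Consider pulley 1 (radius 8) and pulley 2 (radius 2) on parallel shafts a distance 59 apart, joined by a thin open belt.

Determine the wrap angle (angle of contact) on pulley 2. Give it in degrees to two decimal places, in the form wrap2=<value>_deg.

open belt: β = asin((r2−r1)/C) = asin(-6/59) = -5.8368°
wrap1 = π − 2β = 191.6736°
wrap2 = π + 2β = 168.3264°

wrap2=168.33_deg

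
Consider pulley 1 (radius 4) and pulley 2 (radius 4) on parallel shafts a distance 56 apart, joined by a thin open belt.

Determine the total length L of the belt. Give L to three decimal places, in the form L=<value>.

open belt: β = asin((r2−r1)/C) = asin(0/56) = 0.0000°
wrap1 = π − 2β = 180.0000°
wrap2 = π + 2β = 180.0000°
tangent length = C·cosβ = 56.0000
L = r1·wrap1 + r2·wrap2 + 2·C·cosβ = 4·3.1416 + 4·3.1416 + 2·56.0000 = 137.1327

L=137.133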